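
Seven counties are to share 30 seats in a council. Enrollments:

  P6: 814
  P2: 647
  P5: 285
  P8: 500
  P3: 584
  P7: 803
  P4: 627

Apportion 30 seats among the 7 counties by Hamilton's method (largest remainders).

P6 6, P2 5, P5 2, P8 3, P3 4, P7 6, P4 4

The standard divisor is 4260/30 = 142.
Standard quotas: P6 5.732, P2 4.556, P5 2.007, P8 3.521, P3 4.113, P7 5.655, P4 4.415.
Lower quotas: P6 5, P2 4, P5 2, P8 3, P3 4, P7 5, P4 4 (sum 27, leaving 3 seats).
Remainders in descending order: P6 0.732, P7 0.655, P2 0.556, P8 0.521, P4 0.415, P3 0.113, P5 0.007.
The surplus seats go to P6, P7, P2.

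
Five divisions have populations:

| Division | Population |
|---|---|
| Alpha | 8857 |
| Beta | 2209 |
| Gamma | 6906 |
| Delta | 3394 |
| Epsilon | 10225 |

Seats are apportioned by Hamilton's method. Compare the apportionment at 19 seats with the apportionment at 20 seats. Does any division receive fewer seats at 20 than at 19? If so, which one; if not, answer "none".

Beta

At 19 seats: Alpha 5, Beta 2, Gamma 4, Delta 2, Epsilon 6.
At 20 seats: Alpha 6, Beta 1, Gamma 4, Delta 2, Epsilon 7.
Beta drops from 2 to 1.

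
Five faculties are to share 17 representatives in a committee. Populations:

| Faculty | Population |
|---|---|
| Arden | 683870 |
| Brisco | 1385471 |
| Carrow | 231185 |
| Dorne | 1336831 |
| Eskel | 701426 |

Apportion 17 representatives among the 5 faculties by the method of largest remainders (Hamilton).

Arden=3, Brisco=5, Carrow=1, Dorne=5, Eskel=3

The standard divisor is 4338783/17 ≈ 255222.529.
Standard quotas: Arden 2.6795, Brisco 5.4285, Carrow 0.9058, Dorne 5.2379, Eskel 2.7483.
Lower quotas: Arden 2, Brisco 5, Carrow 0, Dorne 5, Eskel 2 (sum 14, leaving 3 seats).
Remainders in descending order: Carrow 0.9058, Eskel 0.7483, Arden 0.6795, Brisco 0.4285, Dorne 0.2379.
Largest remainders: Carrow, Eskel, Arden receive the extra seats.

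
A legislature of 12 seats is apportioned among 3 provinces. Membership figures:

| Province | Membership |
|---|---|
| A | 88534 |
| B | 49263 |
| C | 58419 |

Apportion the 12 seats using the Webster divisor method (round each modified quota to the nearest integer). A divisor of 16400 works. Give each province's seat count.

A 5, B 3, C 4

With modified divisor 16400: modified quotas A 5.398, B 3.004, C 3.562.
Rounding to the nearest integer: A 5, B 3, C 4 (total 12).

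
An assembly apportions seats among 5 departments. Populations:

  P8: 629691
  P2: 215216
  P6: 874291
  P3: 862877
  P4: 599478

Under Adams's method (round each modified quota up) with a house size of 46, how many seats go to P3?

Standard divisor 3181553/46 ≈ 69164.196; standard quotas: P8 9.104, P2 3.112, P6 12.641, P3 12.476, P4 8.667.
Rounding up gives 10, 4, 13, 13, 9 = 49 seats, so the divisor must be adjusted.
With modified divisor 72400: modified quotas P8 8.697, P2 2.973, P6 12.076, P3 11.918, P4 8.280.
Rounding up: P8 9, P2 3, P6 13, P3 12, P4 9 (total 46).
P3 receives 12.

12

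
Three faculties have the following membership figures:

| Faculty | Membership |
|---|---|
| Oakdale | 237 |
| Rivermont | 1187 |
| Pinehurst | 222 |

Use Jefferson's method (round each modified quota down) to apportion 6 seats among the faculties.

Oakdale 1, Rivermont 5, Pinehurst 0

Standard divisor 1646/6 ≈ 274.333; standard quotas: Oakdale 0.864, Rivermont 4.327, Pinehurst 0.809.
Rounding down gives 0, 4, 0 = 4 seats, so the divisor must be adjusted.
With modified divisor 230: modified quotas Oakdale 1.030, Rivermont 5.161, Pinehurst 0.965.
Rounding down: Oakdale 1, Rivermont 5, Pinehurst 0 (total 6).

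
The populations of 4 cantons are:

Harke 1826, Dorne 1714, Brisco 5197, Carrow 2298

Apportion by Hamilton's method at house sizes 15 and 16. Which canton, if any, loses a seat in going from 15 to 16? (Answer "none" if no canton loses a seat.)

none

At 15 seats: Harke 3, Dorne 2, Brisco 7, Carrow 3.
At 16 seats: Harke 3, Dorne 2, Brisco 8, Carrow 3.
No canton's allocation decreased.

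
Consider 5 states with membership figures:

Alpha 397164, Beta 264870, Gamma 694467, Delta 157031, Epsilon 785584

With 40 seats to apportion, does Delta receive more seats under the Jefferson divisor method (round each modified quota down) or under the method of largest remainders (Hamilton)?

Jefferson: Alpha 7, Beta 4, Gamma 13, Delta 2, Epsilon 14.
Hamilton: Alpha 7, Beta 4, Gamma 12, Delta 3, Epsilon 14.
Delta gets 2 under Jefferson and 3 under Hamilton.

Hamilton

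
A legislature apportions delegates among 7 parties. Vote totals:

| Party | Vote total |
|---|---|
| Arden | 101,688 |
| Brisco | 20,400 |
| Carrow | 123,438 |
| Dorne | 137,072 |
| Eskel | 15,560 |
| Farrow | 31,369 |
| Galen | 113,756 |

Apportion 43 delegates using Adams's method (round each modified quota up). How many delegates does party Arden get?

Standard divisor 543283/43 ≈ 12634.488; standard quotas: Arden 8.048, Brisco 1.615, Carrow 9.770, Dorne 10.849, Eskel 1.232, Farrow 2.483, Galen 9.004.
Rounding up gives 9, 2, 10, 11, 2, 3, 10 = 47 seats, so the divisor must be adjusted.
With modified divisor 14000: modified quotas Arden 7.263, Brisco 1.457, Carrow 8.817, Dorne 9.791, Eskel 1.111, Farrow 2.241, Galen 8.125.
Rounding up: Arden 8, Brisco 2, Carrow 9, Dorne 10, Eskel 2, Farrow 3, Galen 9 (total 43).
Arden receives 8.

8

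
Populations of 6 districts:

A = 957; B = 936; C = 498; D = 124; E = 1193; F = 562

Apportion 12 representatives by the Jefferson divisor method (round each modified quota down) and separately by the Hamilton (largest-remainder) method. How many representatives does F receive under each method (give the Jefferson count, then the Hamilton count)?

Jefferson: A 3, B 3, C 1, D 0, E 4, F 1.
Hamilton: A 3, B 3, C 1, D 0, E 3, F 2.
F gets 1 under Jefferson and 2 under Hamilton.

1 and 2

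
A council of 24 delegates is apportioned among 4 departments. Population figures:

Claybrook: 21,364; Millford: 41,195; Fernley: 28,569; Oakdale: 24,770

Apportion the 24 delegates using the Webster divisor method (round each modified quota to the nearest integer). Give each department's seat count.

Claybrook 4, Millford 9, Fernley 6, Oakdale 5

Standard divisor 115898/24 ≈ 4829.083; standard quotas: Claybrook 4.424, Millford 8.531, Fernley 5.916, Oakdale 5.129.
Rounding to the nearest integer gives Claybrook 4, Millford 9, Fernley 6, Oakdale 5 — total 24, matching the house size, so no adjustment is needed.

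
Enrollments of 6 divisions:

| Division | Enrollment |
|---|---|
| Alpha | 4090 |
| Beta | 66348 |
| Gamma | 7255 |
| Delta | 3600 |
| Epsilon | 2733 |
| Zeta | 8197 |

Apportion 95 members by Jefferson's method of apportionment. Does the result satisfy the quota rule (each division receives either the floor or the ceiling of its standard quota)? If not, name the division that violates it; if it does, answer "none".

Beta

Standard quotas: Alpha 4.213, Beta 68.346, Gamma 7.473, Delta 3.708, Epsilon 2.815, Zeta 8.444.
Jefferson allocation: Alpha 4, Beta 71, Gamma 7, Delta 3, Epsilon 2, Zeta 8.
Beta has quota 68.346 (lower 68, upper 69) but receives 71 — outside the quota interval.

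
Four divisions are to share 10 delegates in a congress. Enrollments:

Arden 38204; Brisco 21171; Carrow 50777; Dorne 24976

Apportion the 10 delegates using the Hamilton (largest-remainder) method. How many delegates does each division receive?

Total 135128; standard divisor 135128/10 ≈ 13512.8.
Standard quotas: Arden 2.8272, Brisco 1.5667, Carrow 3.7577, Dorne 1.8483.
Lower quotas: Arden 2, Brisco 1, Carrow 3, Dorne 1 (sum 7, leaving 3 seats).
Remainders in descending order: Dorne 0.8483, Arden 0.8272, Carrow 0.7577, Brisco 0.5667.
The surplus seats go to Dorne, Arden, Carrow.

Arden 3; Brisco 1; Carrow 4; Dorne 2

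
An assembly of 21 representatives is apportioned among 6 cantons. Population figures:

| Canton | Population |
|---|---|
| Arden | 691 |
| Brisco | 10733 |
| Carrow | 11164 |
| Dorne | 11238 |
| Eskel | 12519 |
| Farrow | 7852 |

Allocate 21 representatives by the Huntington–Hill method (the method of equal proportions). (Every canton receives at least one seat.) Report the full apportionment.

Arden: 1; Brisco: 4; Carrow: 4; Dorne: 4; Eskel: 5; Farrow: 3

With divisor 2656: modified quotas Arden 0.260, Brisco 4.041, Carrow 4.203, Dorne 4.231, Eskel 4.713, Farrow 2.956.
Geometric-mean thresholds: Arden (min 1), Brisco √(4·5)=4.472, Carrow √(4·5)=4.472, Dorne √(4·5)=4.472, Eskel √(4·5)=4.472, Farrow √(2·3)=2.449.
Each quota rounded against its threshold gives Arden 1, Brisco 4, Carrow 4, Dorne 4, Eskel 5, Farrow 3 (total 21).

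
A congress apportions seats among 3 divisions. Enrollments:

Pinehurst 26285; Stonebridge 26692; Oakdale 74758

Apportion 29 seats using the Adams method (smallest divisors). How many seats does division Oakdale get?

17

Standard divisor 127735/29 ≈ 4404.655; standard quotas: Pinehurst 5.968, Stonebridge 6.060, Oakdale 16.972.
Rounding up gives 6, 7, 17 = 30 seats, so the divisor must be adjusted.
With modified divisor 4600: modified quotas Pinehurst 5.714, Stonebridge 5.803, Oakdale 16.252.
Rounding up: Pinehurst 6, Stonebridge 6, Oakdale 17 (total 29).
Oakdale receives 17.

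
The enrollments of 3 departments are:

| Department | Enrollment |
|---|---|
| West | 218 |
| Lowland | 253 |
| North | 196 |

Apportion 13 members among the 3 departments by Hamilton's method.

West 4, Lowland 5, North 4

Total 667; standard divisor 667/13 ≈ 51.308.
Standard quotas: West 4.249, Lowland 4.931, North 3.820.
Lower quotas: West 4, Lowland 4, North 3 (sum 11, leaving 2 seats).
Remainders in descending order: Lowland 0.931, North 0.820, West 0.249.
Largest remainders: Lowland, North receive the extra seats.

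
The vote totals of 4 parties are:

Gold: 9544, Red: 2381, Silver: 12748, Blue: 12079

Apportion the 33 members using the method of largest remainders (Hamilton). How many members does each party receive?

Total 36752; standard divisor 36752/33 ≈ 1113.697.
Standard quotas: Gold 8.5697, Red 2.1379, Silver 11.4466, Blue 10.8459.
Lower quotas: Gold 8, Red 2, Silver 11, Blue 10 (sum 31, leaving 2 seats).
Remainders in descending order: Blue 0.8459, Gold 0.5697, Silver 0.4466, Red 0.1379.
The surplus seats go to Blue, Gold.

Gold=9, Red=2, Silver=11, Blue=11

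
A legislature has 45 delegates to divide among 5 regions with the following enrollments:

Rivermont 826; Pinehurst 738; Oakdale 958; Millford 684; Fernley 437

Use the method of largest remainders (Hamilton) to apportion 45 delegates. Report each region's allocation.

Rivermont 10, Pinehurst 9, Oakdale 12, Millford 9, Fernley 5

The standard divisor is 3643/45 ≈ 80.956.
Standard quotas: Rivermont 10.203, Pinehurst 9.116, Oakdale 11.834, Millford 8.449, Fernley 5.398.
Lower quotas: Rivermont 10, Pinehurst 9, Oakdale 11, Millford 8, Fernley 5 (sum 43, leaving 2 seats).
Remainders in descending order: Oakdale 0.834, Millford 0.449, Fernley 0.398, Rivermont 0.203, Pinehurst 0.116.
The surplus seats go to Oakdale, Millford.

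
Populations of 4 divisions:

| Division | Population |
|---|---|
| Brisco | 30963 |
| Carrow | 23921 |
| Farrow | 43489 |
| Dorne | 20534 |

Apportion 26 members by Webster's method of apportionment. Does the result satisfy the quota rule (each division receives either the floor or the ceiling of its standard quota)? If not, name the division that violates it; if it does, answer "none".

Standard quotas: Brisco 6.770, Carrow 5.231, Farrow 9.509, Dorne 4.490.
Webster allocation: Brisco 7, Carrow 5, Farrow 10, Dorne 4.
Every allocation lies between the lower and upper quota.

none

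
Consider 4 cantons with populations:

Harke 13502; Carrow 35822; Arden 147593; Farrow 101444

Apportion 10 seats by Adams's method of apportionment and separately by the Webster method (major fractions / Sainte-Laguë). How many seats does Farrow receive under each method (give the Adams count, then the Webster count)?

3 and 4

Adams: Harke 1, Carrow 1, Arden 5, Farrow 3.
Webster: Harke 0, Carrow 1, Arden 5, Farrow 4.
Farrow gets 3 under Adams and 4 under Webster.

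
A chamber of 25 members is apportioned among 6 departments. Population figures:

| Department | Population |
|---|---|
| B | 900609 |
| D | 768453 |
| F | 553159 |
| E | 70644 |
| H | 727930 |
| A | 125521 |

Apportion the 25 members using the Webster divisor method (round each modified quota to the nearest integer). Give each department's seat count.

B=7; D=6; F=4; E=1; H=6; A=1

Standard divisor 3146316/25 ≈ 125852.64; standard quotas: B 7.156, D 6.106, F 4.395, E 0.561, H 5.784, A 0.997.
Rounding to the nearest integer gives B 7, D 6, F 4, E 1, H 6, A 1 — total 25, matching the house size, so no adjustment is needed.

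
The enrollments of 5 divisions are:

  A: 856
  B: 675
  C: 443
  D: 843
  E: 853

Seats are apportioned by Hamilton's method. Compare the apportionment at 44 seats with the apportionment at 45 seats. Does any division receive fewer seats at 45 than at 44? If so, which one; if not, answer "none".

At 44 seats: A 10, B 8, C 6, D 10, E 10.
At 45 seats: A 11, B 8, C 5, D 10, E 11.
C drops from 6 to 5.

C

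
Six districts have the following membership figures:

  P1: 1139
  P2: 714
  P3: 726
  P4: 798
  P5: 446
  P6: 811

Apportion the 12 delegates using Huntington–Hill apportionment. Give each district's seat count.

P1 3, P2 2, P3 2, P4 2, P5 1, P6 2

With divisor 398: modified quotas P1 2.862, P2 1.794, P3 1.824, P4 2.005, P5 1.121, P6 2.038.
Geometric-mean thresholds: P1 √(2·3)=2.449, P2 √(1·2)=1.414, P3 √(1·2)=1.414, P4 √(2·3)=2.449, P5 √(1·2)=1.414, P6 √(2·3)=2.449.
Each quota rounded against its threshold gives P1 3, P2 2, P3 2, P4 2, P5 1, P6 2 (total 12).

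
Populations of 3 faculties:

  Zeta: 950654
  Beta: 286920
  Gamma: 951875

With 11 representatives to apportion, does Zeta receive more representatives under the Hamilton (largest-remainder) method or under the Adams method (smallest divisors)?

Hamilton: Zeta 5, Beta 1, Gamma 5.
Adams: Zeta 4, Beta 2, Gamma 5.
Zeta gets 5 under Hamilton and 4 under Adams.

Hamilton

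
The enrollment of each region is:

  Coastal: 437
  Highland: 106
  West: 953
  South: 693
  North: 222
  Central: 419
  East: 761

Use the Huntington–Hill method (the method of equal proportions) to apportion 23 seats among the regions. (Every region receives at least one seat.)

With divisor 164: modified quotas Coastal 2.665, Highland 0.646, West 5.811, South 4.226, North 1.354, Central 2.555, East 4.640.
Geometric-mean thresholds: Coastal √(2·3)=2.449, Highland (min 1), West √(5·6)=5.477, South √(4·5)=4.472, North √(1·2)=1.414, Central √(2·3)=2.449, East √(4·5)=4.472.
Each quota rounded against its threshold gives Coastal 3, Highland 1, West 6, South 4, North 1, Central 3, East 5 (total 23).

Coastal 3; Highland 1; West 6; South 4; North 1; Central 3; East 5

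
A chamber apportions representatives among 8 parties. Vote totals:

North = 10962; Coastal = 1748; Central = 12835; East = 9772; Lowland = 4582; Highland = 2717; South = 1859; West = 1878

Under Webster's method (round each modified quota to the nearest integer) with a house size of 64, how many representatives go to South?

Standard divisor 46353/64 ≈ 724.266; standard quotas: North 15.135, Coastal 2.413, Central 17.721, East 13.492, Lowland 6.326, Highland 3.751, South 2.567, West 2.593.
Rounding to the nearest integer gives North 15, Coastal 2, Central 18, East 13, Lowland 6, Highland 4, South 3, West 3 — total 64, matching the house size, so no adjustment is needed.
South receives 3.

3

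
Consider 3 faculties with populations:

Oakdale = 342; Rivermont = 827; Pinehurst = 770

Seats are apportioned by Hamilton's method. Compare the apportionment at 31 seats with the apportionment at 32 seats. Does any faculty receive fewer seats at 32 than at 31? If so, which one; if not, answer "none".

Oakdale

At 31 seats: Oakdale 6, Rivermont 13, Pinehurst 12.
At 32 seats: Oakdale 5, Rivermont 14, Pinehurst 13.
Oakdale drops from 6 to 5.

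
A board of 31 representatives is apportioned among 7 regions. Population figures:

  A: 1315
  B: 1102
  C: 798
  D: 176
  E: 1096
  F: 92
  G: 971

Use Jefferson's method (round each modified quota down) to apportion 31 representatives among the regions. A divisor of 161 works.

With modified divisor 161: modified quotas A 8.168, B 6.845, C 4.957, D 1.093, E 6.807, F 0.571, G 6.031.
Rounding down: A 8, B 6, C 4, D 1, E 6, F 0, G 6 (total 31).

A 8, B 6, C 4, D 1, E 6, F 0, G 6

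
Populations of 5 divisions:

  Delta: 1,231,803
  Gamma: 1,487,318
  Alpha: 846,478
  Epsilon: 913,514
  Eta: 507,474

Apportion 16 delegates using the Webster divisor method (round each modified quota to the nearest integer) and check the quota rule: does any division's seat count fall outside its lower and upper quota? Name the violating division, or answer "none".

none

Standard quotas: Delta 3.952, Gamma 4.772, Alpha 2.716, Epsilon 2.931, Eta 1.628.
Webster allocation: Delta 4, Gamma 4, Alpha 3, Epsilon 3, Eta 2.
Every allocation lies between the lower and upper quota.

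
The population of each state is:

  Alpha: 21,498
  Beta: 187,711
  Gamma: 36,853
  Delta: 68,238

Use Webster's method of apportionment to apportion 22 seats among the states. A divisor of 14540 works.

With modified divisor 14540: modified quotas Alpha 1.479, Beta 12.910, Gamma 2.535, Delta 4.693.
Rounding to the nearest integer: Alpha 1, Beta 13, Gamma 3, Delta 5 (total 22).

Alpha=1, Beta=13, Gamma=3, Delta=5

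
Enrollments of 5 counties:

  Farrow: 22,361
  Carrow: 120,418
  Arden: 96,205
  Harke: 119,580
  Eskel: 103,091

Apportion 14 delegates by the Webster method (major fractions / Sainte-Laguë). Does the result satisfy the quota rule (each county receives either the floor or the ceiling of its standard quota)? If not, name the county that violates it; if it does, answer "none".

Standard quotas: Farrow 0.678, Carrow 3.652, Arden 2.917, Harke 3.626, Eskel 3.126.
Webster allocation: Farrow 1, Carrow 4, Arden 3, Harke 3, Eskel 3.
Every allocation lies between the lower and upper quota.

none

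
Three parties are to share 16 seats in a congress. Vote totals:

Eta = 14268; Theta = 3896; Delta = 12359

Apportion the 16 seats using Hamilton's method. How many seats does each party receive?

The standard divisor is 30523/16 ≈ 1907.688.
Standard quotas: Eta 7.4792, Theta 2.0423, Delta 6.4785.
Lower quotas: Eta 7, Theta 2, Delta 6 (sum 15, leaving 1 seat).
Remainders in descending order: Eta 0.4792, Delta 0.4785, Theta 0.0423.
Largest remainder: Eta receives the extra seat.

Eta=8, Theta=2, Delta=6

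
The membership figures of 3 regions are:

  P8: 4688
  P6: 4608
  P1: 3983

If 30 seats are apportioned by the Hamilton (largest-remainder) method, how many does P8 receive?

11

Standard divisor: 13279 ÷ 30 ≈ 442.633.
Standard quotas: P8 10.591, P6 10.410, P1 8.998.
Lower quotas: P8 10, P6 10, P1 8 (sum 28, leaving 2 seats).
Remainders in descending order: P1 0.998, P8 0.591, P6 0.410.
The surplus seats go to P1, P8.
P8 receives 11.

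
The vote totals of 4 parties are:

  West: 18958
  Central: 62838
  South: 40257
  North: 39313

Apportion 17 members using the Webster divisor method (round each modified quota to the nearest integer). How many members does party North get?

Standard divisor 161366/17 ≈ 9492.118; standard quotas: West 1.997, Central 6.620, South 4.241, North 4.142.
Rounding to the nearest integer gives West 2, Central 7, South 4, North 4 — total 17, matching the house size, so no adjustment is needed.
North receives 4.

4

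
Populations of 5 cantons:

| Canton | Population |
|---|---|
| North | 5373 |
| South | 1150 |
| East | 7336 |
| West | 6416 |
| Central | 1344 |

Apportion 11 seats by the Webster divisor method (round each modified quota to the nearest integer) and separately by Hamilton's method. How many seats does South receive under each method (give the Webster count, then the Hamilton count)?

1 and 0

Webster: North 3, South 1, East 3, West 3, Central 1.
Hamilton: North 3, South 0, East 4, West 3, Central 1.
South gets 1 under Webster and 0 under Hamilton.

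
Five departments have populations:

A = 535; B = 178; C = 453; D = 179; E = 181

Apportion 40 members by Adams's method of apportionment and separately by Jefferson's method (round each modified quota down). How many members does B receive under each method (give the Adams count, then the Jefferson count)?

Adams: A 13, B 5, C 12, D 5, E 5.
Jefferson: A 14, B 4, C 12, D 5, E 5.
B gets 5 under Adams and 4 under Jefferson.

5 and 4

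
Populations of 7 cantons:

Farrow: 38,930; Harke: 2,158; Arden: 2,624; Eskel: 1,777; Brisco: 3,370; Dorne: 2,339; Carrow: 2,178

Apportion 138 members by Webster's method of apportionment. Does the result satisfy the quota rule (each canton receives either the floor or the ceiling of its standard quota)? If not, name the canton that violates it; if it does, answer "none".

Standard quotas: Farrow 100.651, Harke 5.579, Arden 6.784, Eskel 4.594, Brisco 8.713, Dorne 6.047, Carrow 5.631.
Webster allocation: Farrow 99, Harke 6, Arden 7, Eskel 5, Brisco 9, Dorne 6, Carrow 6.
Farrow has quota 100.651 (lower 100, upper 101) but receives 99 — outside the quota interval.

Farrow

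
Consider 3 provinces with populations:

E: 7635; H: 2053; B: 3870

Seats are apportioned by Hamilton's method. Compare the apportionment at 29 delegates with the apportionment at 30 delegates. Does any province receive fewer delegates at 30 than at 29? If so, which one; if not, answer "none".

H

At 29 seats: E 16, H 5, B 8.
At 30 seats: E 17, H 4, B 9.
H drops from 5 to 4.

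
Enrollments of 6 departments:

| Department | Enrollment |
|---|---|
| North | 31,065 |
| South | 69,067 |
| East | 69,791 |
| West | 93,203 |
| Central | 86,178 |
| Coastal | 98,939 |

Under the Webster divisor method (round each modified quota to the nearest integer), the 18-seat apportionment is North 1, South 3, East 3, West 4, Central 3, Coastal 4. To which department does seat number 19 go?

Central

Priority for the next seat is population ÷ (current seats + 0.5).
Priorities: North 20710.000, South 19733.429, East 19940.286, West 20711.778, Central 24622.286, Coastal 21986.444.
Highest priority: Central.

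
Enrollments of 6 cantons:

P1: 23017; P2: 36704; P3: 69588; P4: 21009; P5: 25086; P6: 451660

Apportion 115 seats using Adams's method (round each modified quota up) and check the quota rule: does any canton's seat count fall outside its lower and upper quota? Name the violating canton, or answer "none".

Standard quotas: P1 4.221, P2 6.731, P3 12.762, P4 3.853, P5 4.601, P6 82.832.
Adams allocation: P1 5, P2 7, P3 13, P4 4, P5 5, P6 81.
P6 has quota 82.832 (lower 82, upper 83) but receives 81 — outside the quota interval.

P6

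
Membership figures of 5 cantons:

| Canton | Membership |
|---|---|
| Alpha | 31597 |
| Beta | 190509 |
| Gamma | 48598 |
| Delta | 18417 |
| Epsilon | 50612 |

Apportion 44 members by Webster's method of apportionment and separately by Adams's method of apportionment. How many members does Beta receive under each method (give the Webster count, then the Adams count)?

Webster: Alpha 4, Beta 25, Gamma 6, Delta 2, Epsilon 7.
Adams: Alpha 4, Beta 24, Gamma 6, Delta 3, Epsilon 7.
Beta gets 25 under Webster and 24 under Adams.

25 and 24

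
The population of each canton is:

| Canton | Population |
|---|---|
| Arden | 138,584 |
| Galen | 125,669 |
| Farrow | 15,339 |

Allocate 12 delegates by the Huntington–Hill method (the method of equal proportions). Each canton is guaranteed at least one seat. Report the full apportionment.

Arden 6, Galen 5, Farrow 1

With divisor 24123: modified quotas Arden 5.745, Galen 5.210, Farrow 0.636.
Geometric-mean thresholds: Arden √(5·6)=5.477, Galen √(5·6)=5.477, Farrow (min 1).
Each quota rounded against its threshold gives Arden 6, Galen 5, Farrow 1 (total 12).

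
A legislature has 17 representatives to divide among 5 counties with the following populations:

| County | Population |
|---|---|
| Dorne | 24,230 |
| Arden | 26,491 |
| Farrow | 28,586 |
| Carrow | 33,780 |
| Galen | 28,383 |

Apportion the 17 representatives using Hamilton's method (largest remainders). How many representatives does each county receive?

Dorne 3; Arden 3; Farrow 4; Carrow 4; Galen 3

Total 141470; standard divisor 141470/17 ≈ 8321.765.
Standard quotas: Dorne 2.9116, Arden 3.1833, Farrow 3.4351, Carrow 4.0592, Galen 3.4107.
Lower quotas: Dorne 2, Arden 3, Farrow 3, Carrow 4, Galen 3 (sum 15, leaving 2 seats).
Remainders in descending order: Dorne 0.9116, Farrow 0.4351, Galen 0.4107, Arden 0.1833, Carrow 0.0592.
Largest remainders: Dorne, Farrow receive the extra seats.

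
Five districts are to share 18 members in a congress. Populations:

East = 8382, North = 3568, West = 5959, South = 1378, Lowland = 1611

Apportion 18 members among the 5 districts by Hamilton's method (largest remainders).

Standard divisor: 20898 ÷ 18 = 1161.
Standard quotas: East 7.2196, North 3.0732, West 5.1326, South 1.1869, Lowland 1.3876.
Lower quotas: East 7, North 3, West 5, South 1, Lowland 1 (sum 17, leaving 1 seat).
Remainders in descending order: Lowland 0.3876, East 0.2196, South 0.1869, West 0.1326, North 0.0732.
The surplus seat goes to Lowland.

East 7; North 3; West 5; South 1; Lowland 2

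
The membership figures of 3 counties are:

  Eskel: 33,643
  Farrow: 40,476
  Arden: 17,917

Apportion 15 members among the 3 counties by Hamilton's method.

The standard divisor is 92036/15 ≈ 6135.733.
Standard quotas: Eskel 5.4831, Farrow 6.5968, Arden 2.9201.
Lower quotas: Eskel 5, Farrow 6, Arden 2 (sum 13, leaving 2 seats).
Remainders in descending order: Arden 0.9201, Farrow 0.5968, Eskel 0.4831.
Largest remainders: Arden, Farrow receive the extra seats.

Eskel: 5; Farrow: 7; Arden: 3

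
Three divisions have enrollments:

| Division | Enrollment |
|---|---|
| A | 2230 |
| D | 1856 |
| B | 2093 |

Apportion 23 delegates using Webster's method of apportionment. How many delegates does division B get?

Standard divisor 6179/23 ≈ 268.652; standard quotas: A 8.301, D 6.909, B 7.791.
Rounding to the nearest integer gives A 8, D 7, B 8 — total 23, matching the house size, so no adjustment is needed.
B receives 8.

8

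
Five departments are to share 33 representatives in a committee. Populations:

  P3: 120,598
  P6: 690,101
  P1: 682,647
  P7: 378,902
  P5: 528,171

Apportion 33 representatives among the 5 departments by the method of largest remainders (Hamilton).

The standard divisor is 2400419/33 ≈ 72739.97.
Standard quotas: P3 1.6579, P6 9.4872, P1 9.3848, P7 5.2090, P5 7.2611.
Lower quotas: P3 1, P6 9, P1 9, P7 5, P5 7 (sum 31, leaving 2 seats).
Remainders in descending order: P3 0.6579, P6 0.4872, P1 0.3848, P5 0.2611, P7 0.2090.
The surplus seats go to P3, P6.

P3 2, P6 10, P1 9, P7 5, P5 7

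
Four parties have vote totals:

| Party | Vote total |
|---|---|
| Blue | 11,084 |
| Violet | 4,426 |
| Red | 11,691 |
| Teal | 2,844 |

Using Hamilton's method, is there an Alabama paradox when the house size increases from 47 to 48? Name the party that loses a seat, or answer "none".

Teal

At 47 seats: Blue 17, Violet 7, Red 18, Teal 5.
At 48 seats: Blue 18, Violet 7, Red 19, Teal 4.
Teal drops from 5 to 4.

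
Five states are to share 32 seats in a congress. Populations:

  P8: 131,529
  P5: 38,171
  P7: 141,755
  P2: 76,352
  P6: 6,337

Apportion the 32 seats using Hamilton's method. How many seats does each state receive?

Standard divisor: 394144 ÷ 32 = 12317.
Standard quotas: P8 10.6787, P5 3.0991, P7 11.5089, P2 6.1989, P6 0.5145.
Lower quotas: P8 10, P5 3, P7 11, P2 6, P6 0 (sum 30, leaving 2 seats).
Remainders in descending order: P8 0.6787, P6 0.5145, P7 0.5089, P2 0.1989, P5 0.0991.
The surplus seats go to P8, P6.

P8: 11; P5: 3; P7: 11; P2: 6; P6: 1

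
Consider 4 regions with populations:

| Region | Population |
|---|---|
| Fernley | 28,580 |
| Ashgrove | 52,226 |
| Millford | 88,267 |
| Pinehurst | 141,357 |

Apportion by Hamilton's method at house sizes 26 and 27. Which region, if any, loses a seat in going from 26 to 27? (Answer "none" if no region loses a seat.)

Fernley

At 26 seats: Fernley 3, Ashgrove 4, Millford 7, Pinehurst 12.
At 27 seats: Fernley 2, Ashgrove 5, Millford 8, Pinehurst 12.
Fernley drops from 3 to 2.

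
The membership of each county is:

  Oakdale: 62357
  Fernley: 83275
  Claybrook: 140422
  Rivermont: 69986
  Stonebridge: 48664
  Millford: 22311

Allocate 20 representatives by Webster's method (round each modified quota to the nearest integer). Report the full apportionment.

Standard divisor 427015/20 ≈ 21350.75; standard quotas: Oakdale 2.921, Fernley 3.900, Claybrook 6.577, Rivermont 3.278, Stonebridge 2.279, Millford 1.045.
Rounding to the nearest integer gives Oakdale 3, Fernley 4, Claybrook 7, Rivermont 3, Stonebridge 2, Millford 1 — total 20, matching the house size, so no adjustment is needed.

Oakdale 3; Fernley 4; Claybrook 7; Rivermont 3; Stonebridge 2; Millford 1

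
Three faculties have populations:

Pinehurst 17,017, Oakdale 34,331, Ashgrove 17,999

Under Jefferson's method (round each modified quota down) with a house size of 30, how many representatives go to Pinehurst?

7

Standard divisor 69347/30 ≈ 2311.567; standard quotas: Pinehurst 7.362, Oakdale 14.852, Ashgrove 7.786.
Rounding down gives 7, 14, 7 = 28 seats, so the divisor must be adjusted.
With modified divisor 2200: modified quotas Pinehurst 7.735, Oakdale 15.605, Ashgrove 8.181.
Rounding down: Pinehurst 7, Oakdale 15, Ashgrove 8 (total 30).
Pinehurst receives 7.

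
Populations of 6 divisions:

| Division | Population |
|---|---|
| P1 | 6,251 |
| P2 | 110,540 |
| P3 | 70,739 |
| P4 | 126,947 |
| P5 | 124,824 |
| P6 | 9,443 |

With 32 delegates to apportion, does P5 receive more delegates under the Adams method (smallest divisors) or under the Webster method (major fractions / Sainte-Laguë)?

Webster

Adams: P1 1, P2 8, P3 5, P4 9, P5 8, P6 1.
Webster: P1 0, P2 8, P3 5, P4 9, P5 9, P6 1.
P5 gets 8 under Adams and 9 under Webster.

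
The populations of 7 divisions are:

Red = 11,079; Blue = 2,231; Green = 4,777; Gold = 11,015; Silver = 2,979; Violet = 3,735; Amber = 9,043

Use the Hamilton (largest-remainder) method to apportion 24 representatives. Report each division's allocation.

Standard divisor: 44859 ÷ 24 ≈ 1869.125.
Standard quotas: Red 5.9274, Blue 1.1936, Green 2.5557, Gold 5.8931, Silver 1.5938, Violet 1.9983, Amber 4.8381.
Lower quotas: Red 5, Blue 1, Green 2, Gold 5, Silver 1, Violet 1, Amber 4 (sum 19, leaving 5 seats).
Remainders in descending order: Violet 0.9983, Red 0.9274, Gold 0.8931, Amber 0.8381, Silver 0.5938, Green 0.5557, Blue 0.1936.
Largest remainders: Violet, Red, Gold, Amber, Silver receive the extra seats.

Red 6, Blue 1, Green 2, Gold 6, Silver 2, Violet 2, Amber 5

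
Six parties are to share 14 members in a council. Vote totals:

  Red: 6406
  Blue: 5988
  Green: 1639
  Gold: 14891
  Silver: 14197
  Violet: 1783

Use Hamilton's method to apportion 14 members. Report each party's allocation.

Total 44904; standard divisor 44904/14 ≈ 3207.429.
Standard quotas: Red 1.9972, Blue 1.8669, Green 0.5110, Gold 4.6427, Silver 4.4263, Violet 0.5559.
Lower quotas: Red 1, Blue 1, Green 0, Gold 4, Silver 4, Violet 0 (sum 10, leaving 4 seats).
Remainders in descending order: Red 0.9972, Blue 0.8669, Gold 0.6427, Violet 0.5559, Green 0.5110, Silver 0.4263.
Largest remainders: Red, Blue, Gold, Violet receive the extra seats.

Red 2, Blue 2, Green 0, Gold 5, Silver 4, Violet 1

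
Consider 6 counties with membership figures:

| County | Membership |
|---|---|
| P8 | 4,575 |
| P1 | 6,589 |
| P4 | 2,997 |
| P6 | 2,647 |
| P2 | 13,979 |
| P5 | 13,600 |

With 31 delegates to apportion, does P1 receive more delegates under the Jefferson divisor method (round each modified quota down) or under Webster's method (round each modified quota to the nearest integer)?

Webster

Jefferson: P8 3, P1 4, P4 2, P6 2, P2 10, P5 10.
Webster: P8 3, P1 5, P4 2, P6 2, P2 10, P5 9.
P1 gets 4 under Jefferson and 5 under Webster.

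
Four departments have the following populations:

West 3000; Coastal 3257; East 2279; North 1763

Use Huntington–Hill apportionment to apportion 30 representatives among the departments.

West 9, Coastal 9, East 7, North 5

With divisor 347: modified quotas West 8.646, Coastal 9.386, East 6.568, North 5.081.
Geometric-mean thresholds: West √(8·9)=8.485, Coastal √(9·10)=9.487, East √(6·7)=6.481, North √(5·6)=5.477.
Each quota rounded against its threshold gives West 9, Coastal 9, East 7, North 5 (total 30).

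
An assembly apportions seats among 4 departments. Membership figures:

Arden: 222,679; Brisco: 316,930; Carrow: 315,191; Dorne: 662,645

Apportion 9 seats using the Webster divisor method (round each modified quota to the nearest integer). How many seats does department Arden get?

Standard divisor 1517445/9 ≈ 168605; standard quotas: Arden 1.321, Brisco 1.880, Carrow 1.869, Dorne 3.930.
Rounding to the nearest integer gives Arden 1, Brisco 2, Carrow 2, Dorne 4 — total 9, matching the house size, so no adjustment is needed.
Arden receives 1.

1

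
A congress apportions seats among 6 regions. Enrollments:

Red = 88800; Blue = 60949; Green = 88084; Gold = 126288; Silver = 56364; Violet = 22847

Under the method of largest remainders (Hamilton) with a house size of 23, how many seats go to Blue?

Standard divisor: 443332 ÷ 23 ≈ 19275.304.
Standard quotas: Red 4.6069, Blue 3.1620, Green 4.5698, Gold 6.5518, Silver 2.9242, Violet 1.1853.
Lower quotas: Red 4, Blue 3, Green 4, Gold 6, Silver 2, Violet 1 (sum 20, leaving 3 seats).
Remainders in descending order: Silver 0.9242, Red 0.6069, Green 0.5698, Gold 0.5518, Violet 0.1853, Blue 0.1620.
Largest remainders: Silver, Red, Green receive the extra seats.
Blue receives 3.

3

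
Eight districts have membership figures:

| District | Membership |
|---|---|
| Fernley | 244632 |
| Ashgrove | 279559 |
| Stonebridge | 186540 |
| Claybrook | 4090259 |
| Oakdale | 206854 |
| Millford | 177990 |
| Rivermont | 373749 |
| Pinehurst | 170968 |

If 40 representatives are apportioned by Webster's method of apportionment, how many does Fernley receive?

2

Standard divisor 5730551/40 ≈ 143263.775; standard quotas: Fernley 1.708, Ashgrove 1.951, Stonebridge 1.302, Claybrook 28.551, Oakdale 1.444, Millford 1.242, Rivermont 2.609, Pinehurst 1.193.
Rounding to the nearest integer gives Fernley 2, Ashgrove 2, Stonebridge 1, Claybrook 29, Oakdale 1, Millford 1, Rivermont 3, Pinehurst 1 — total 40, matching the house size, so no adjustment is needed.
Fernley receives 2.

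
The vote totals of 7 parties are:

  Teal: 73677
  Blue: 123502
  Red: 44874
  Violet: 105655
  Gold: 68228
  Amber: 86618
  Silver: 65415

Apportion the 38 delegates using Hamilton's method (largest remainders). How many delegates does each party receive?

The standard divisor is 567969/38 ≈ 14946.553.
Standard quotas: Teal 4.9294, Blue 8.2629, Red 3.0023, Violet 7.0689, Gold 4.5648, Amber 5.7952, Silver 4.3766.
Lower quotas: Teal 4, Blue 8, Red 3, Violet 7, Gold 4, Amber 5, Silver 4 (sum 35, leaving 3 seats).
Remainders in descending order: Teal 0.9294, Amber 0.7952, Gold 0.5648, Silver 0.3766, Blue 0.2629, Violet 0.0689, Red 0.0023.
Largest remainders: Teal, Amber, Gold receive the extra seats.

Teal: 5; Blue: 8; Red: 3; Violet: 7; Gold: 5; Amber: 6; Silver: 4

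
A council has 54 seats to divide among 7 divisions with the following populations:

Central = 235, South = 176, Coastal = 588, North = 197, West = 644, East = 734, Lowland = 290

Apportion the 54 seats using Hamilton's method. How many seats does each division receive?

Central 4; South 3; Coastal 11; North 4; West 12; East 14; Lowland 6

The standard divisor is 2864/54 ≈ 53.037.
Standard quotas: Central 4.431, South 3.318, Coastal 11.087, North 3.714, West 12.142, East 13.839, Lowland 5.468.
Lower quotas: Central 4, South 3, Coastal 11, North 3, West 12, East 13, Lowland 5 (sum 51, leaving 3 seats).
Remainders in descending order: East 0.839, North 0.714, Lowland 0.468, Central 0.431, South 0.318, West 0.142, Coastal 0.087.
Largest remainders: East, North, Lowland receive the extra seats.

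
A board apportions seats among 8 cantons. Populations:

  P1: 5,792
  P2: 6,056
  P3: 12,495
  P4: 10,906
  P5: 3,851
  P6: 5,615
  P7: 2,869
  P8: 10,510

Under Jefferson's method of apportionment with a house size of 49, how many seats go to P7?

2

Standard divisor 58094/49 ≈ 1185.592; standard quotas: P1 4.885, P2 5.108, P3 10.539, P4 9.199, P5 3.248, P6 4.736, P7 2.420, P8 8.865.
Rounding down gives 4, 5, 10, 9, 3, 4, 2, 8 = 45 seats, so the divisor must be adjusted.
With modified divisor 1100: modified quotas P1 5.265, P2 5.505, P3 11.359, P4 9.915, P5 3.501, P6 5.105, P7 2.608, P8 9.555.
Rounding down: P1 5, P2 5, P3 11, P4 9, P5 3, P6 5, P7 2, P8 9 (total 49).
P7 receives 2.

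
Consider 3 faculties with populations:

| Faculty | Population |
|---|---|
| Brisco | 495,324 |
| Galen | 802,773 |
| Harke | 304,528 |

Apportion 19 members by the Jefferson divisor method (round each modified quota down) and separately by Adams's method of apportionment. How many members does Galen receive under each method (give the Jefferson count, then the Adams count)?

10 and 9

Jefferson: Brisco 6, Galen 10, Harke 3.
Adams: Brisco 6, Galen 9, Harke 4.
Galen gets 10 under Jefferson and 9 under Adams.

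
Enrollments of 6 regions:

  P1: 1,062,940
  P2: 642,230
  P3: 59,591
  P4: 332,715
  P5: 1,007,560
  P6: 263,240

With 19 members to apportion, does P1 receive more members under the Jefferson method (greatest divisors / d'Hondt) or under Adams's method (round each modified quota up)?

Jefferson

Jefferson: P1 6, P2 4, P3 0, P4 2, P5 6, P6 1.
Adams: P1 5, P2 4, P3 1, P4 2, P5 5, P6 2.
P1 gets 6 under Jefferson and 5 under Adams.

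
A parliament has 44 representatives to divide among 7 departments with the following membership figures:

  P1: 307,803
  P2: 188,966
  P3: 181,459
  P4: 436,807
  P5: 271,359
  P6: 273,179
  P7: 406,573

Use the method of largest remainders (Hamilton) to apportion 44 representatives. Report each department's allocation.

Standard divisor: 2066146 ÷ 44 ≈ 46957.864.
Standard quotas: P1 6.5549, P2 4.0242, P3 3.8643, P4 9.3021, P5 5.7788, P6 5.8175, P7 8.6583.
Lower quotas: P1 6, P2 4, P3 3, P4 9, P5 5, P6 5, P7 8 (sum 40, leaving 4 seats).
Remainders in descending order: P3 0.8643, P6 0.8175, P5 0.7788, P7 0.6583, P1 0.5549, P4 0.3021, P2 0.0242.
The surplus seats go to P3, P6, P5, P7.

P1 6, P2 4, P3 4, P4 9, P5 6, P6 6, P7 9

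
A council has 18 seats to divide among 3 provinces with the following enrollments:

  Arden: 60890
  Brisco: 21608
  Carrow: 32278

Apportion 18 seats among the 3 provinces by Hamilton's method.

Standard divisor: 114776 ÷ 18 ≈ 6376.444.
Standard quotas: Arden 9.5492, Brisco 3.3887, Carrow 5.0621.
Lower quotas: Arden 9, Brisco 3, Carrow 5 (sum 17, leaving 1 seat).
Remainders in descending order: Arden 0.5492, Brisco 0.3887, Carrow 0.0621.
Largest remainder: Arden receives the extra seat.

Arden=10, Brisco=3, Carrow=5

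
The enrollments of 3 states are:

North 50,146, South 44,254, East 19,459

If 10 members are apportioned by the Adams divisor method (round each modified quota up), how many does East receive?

Standard divisor 113859/10 ≈ 11385.9; standard quotas: North 4.404, South 3.887, East 1.709.
Rounding up gives 5, 4, 2 = 11 seats, so the divisor must be adjusted.
With modified divisor 13600: modified quotas North 3.687, South 3.254, East 1.431.
Rounding up: North 4, South 4, East 2 (total 10).
East receives 2.

2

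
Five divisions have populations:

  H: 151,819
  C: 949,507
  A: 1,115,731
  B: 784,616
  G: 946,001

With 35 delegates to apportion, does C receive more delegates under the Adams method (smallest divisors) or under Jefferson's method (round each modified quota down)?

Adams: H 2, C 8, A 10, B 7, G 8.
Jefferson: H 1, C 9, A 10, B 7, G 8.
C gets 8 under Adams and 9 under Jefferson.

Jefferson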